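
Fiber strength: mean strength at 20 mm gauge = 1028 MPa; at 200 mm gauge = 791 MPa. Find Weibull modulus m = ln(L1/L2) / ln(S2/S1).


Formula: m = ln(L1/L2) / ln(S2/S1)
Step 1: ln(L1/L2) = ln(20/200) = -2.30259
Step 2: S2/S1 = 791/1028 = 0.76946
Step 3: ln(S2/S1) = ln(0.76946) = -0.26207
Step 4: m = -2.30259 / -0.26207 = 8.79

8.79 (Weibull m)


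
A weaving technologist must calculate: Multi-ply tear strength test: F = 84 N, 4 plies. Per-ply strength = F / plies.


Formula: Per-ply strength = Total force / Number of plies
Per-ply = 84 N / 4
Per-ply = 21 N

21 N


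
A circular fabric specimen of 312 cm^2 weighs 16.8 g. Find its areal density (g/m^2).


Formula: GSM = mass_g / area_m2
Step 1: Convert area: 312 cm^2 = 312 / 10000 = 0.0312 m^2
Step 2: GSM = 16.8 g / 0.0312 m^2 = 538.5 g/m^2

538.5 g/m^2


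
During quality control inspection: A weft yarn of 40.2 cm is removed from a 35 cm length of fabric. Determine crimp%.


Formula: Crimp% = ((L_yarn - L_fabric) / L_fabric) * 100
Step 1: Extension = 40.2 - 35 = 5.2 cm
Step 2: Crimp% = (5.2 / 35) * 100
Step 3: Crimp% = 0.148571 * 100 = 14.8571% ≈ 14.9%

14.9%


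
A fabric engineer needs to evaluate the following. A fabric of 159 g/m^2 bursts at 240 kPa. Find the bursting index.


Formula: Bursting Index = Bursting Strength / Fabric GSM
BI = 240 kPa / 159 g/m^2
BI = 1.509 kPa/(g/m^2)

1.509 kPa/(g/m^2)


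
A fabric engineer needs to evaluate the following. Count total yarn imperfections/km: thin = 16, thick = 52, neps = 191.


Formula: Total = thin places + thick places + neps
Total = 16 + 52 + 191
Total = 259 imperfections/km

259 imperfections/km


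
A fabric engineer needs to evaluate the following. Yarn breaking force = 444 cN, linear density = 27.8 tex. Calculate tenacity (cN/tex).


Formula: Tenacity = Breaking force / Linear density
Tenacity = 444 cN / 27.8 tex
Tenacity = 15.97 cN/tex

15.97 cN/tex


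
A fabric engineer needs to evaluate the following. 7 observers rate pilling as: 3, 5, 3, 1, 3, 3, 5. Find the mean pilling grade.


Formula: Mean = sum / count
Sum = 3 + 5 + 3 + 1 + 3 + 3 + 5 = 23
Mean = 23 / 7 = 3.3

3.3


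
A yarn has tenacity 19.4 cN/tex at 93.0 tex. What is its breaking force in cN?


Formula: Breaking force = Tenacity * Linear density
F = 19.4 cN/tex * 93.0 tex
F = 1804.20 cN

1804.20 cN


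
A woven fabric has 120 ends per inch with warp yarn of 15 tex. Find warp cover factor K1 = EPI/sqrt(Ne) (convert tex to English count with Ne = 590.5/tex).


Formula: K1 = EPI / sqrt(Ne), with Ne = 590.5 / tex_warp
Step 1: Ne = 590.5 / 15 = 39.367
Step 2: sqrt(Ne) = sqrt(39.367) = 6.2743
Step 3: K1 = 120 / 6.2743 = 19.1

19.1


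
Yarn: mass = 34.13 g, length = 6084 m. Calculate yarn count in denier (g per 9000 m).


Formula: den = (mass_g / length_m) * 9000
Substituting: den = (34.13 / 6084) * 9000
Intermediate: 34.13 / 6084 = 0.0056098 g/m
den = 0.0056098 * 9000 = 50.5 denier

50.5 denier


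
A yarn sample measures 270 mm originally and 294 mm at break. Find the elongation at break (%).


Formula: Elongation (%) = ((L_break - L0) / L0) * 100
Step 1: Extension = 294 - 270 = 24 mm
Step 2: Elongation = (24 / 270) * 100
Step 3: Elongation = 0.088889 * 100 = 8.8889% ≈ 8.9%

8.9%


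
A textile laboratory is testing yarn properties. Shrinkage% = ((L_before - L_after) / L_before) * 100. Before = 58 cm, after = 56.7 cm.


Formula: Shrinkage% = ((L_before - L_after) / L_before) * 100
Step 1: Shrinkage = 58 - 56.7 = 1.3 cm
Step 2: Shrinkage% = (1.3 / 58) * 100
Step 3: Shrinkage% = 0.022414 * 100 = 2.2414% ≈ 2.2%

2.2%


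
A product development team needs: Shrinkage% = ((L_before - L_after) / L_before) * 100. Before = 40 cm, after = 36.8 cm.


Formula: Shrinkage% = ((L_before - L_after) / L_before) * 100
Step 1: Shrinkage = 40 - 36.8 = 3.2 cm
Step 2: Shrinkage% = (3.2 / 40) * 100
Step 3: Shrinkage% = 0.08 * 100 = 8.0%

8.0%


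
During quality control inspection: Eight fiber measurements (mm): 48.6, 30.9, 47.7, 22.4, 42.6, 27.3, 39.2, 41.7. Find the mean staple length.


Formula: Mean = sum of lengths / count
Sum = 48.6 + 30.9 + 47.7 + 22.4 + 42.6 + 27.3 + 39.2 + 41.7
Sum = 300.4 mm
Mean = 300.4 / 8 = 37.55 mm

37.55 mm


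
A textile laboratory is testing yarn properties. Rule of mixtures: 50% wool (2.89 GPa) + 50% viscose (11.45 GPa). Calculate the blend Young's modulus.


Formula: Blend property = (fraction_A * property_A) + (fraction_B * property_B)
Step 1: Contribution A = 50/100 * 2.89 GPa = 1.445 GPa
Step 2: Contribution B = 50/100 * 11.45 GPa = 5.725 GPa
Step 3: Blend Young's modulus = 1.445 + 5.725 = 7.17 GPa

7.17 GPa


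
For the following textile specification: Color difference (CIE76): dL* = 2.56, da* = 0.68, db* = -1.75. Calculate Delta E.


Formula: Delta E = sqrt(dL*^2 + da*^2 + db*^2)
Step 1: dL*^2 = 2.56^2 = 6.5536
Step 2: da*^2 = 0.68^2 = 0.4624
Step 3: db*^2 = (-1.75)^2 = 3.0625
Step 4: Sum = 6.5536 + 0.4624 + 3.0625 = 10.0785
Step 5: Delta E = sqrt(10.0785) = 3.17

3.17 Delta E


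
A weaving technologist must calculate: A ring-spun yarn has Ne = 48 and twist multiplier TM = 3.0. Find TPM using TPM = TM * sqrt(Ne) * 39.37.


Formula: TPM = TM * sqrt(Ne) * 39.37
Step 1: sqrt(Ne) = sqrt(48) = 6.9282
Step 2: TM * sqrt(Ne) = 3.0 * 6.9282 = 20.7846
Step 3: TPM = 20.7846 * 39.37 = 818 twists/m

818 twists/m


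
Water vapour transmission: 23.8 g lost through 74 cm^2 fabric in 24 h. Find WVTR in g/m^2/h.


Formula: WVTR = mass_loss / (area * time)
Step 1: Convert area: 74 cm^2 = 0.0074 m^2
Step 2: WVTR = 23.8 g / (0.0074 m^2 * 24 h)
Step 3: WVTR = 23.8 / 0.1776 = 134.0 g/m^2/h

134.0 g/m^2/h


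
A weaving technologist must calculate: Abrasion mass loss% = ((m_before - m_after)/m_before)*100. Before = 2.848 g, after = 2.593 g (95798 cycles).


Formula: Mass loss% = ((m_before - m_after) / m_before) * 100
Step 1: Mass loss = 2.848 - 2.593 = 0.255 g
Step 2: Ratio = 0.255 / 2.848 = 0.0895365
Step 3: Mass loss% = 0.0895365 * 100 = 8.95365% ≈ 8.95%

8.95%


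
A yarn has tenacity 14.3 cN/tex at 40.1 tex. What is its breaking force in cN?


Formula: Breaking force = Tenacity * Linear density
F = 14.3 cN/tex * 40.1 tex
F = 573.43 cN

573.43 cN


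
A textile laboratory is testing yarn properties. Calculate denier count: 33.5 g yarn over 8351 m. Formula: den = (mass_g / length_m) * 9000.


Formula: den = (mass_g / length_m) * 9000
Substituting: den = (33.5 / 8351) * 9000
Intermediate: 33.5 / 8351 = 0.0040115 g/m
den = 0.0040115 * 9000 = 36.1 denier

36.1 denier


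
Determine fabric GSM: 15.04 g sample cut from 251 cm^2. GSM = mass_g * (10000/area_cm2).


Formula: GSM = mass_g / area_m2
Step 1: Convert area: 251 cm^2 = 251 / 10000 = 0.0251 m^2
Step 2: GSM = 15.04 g / 0.0251 m^2 = 599.2 g/m^2

599.2 g/m^2


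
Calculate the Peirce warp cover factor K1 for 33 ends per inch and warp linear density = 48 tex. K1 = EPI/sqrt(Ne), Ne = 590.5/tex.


Formula: K1 = EPI / sqrt(Ne), with Ne = 590.5 / tex_warp
Step 1: Ne = 590.5 / 48 = 12.302
Step 2: sqrt(Ne) = sqrt(12.302) = 3.5074
Step 3: K1 = 33 / 3.5074 = 9.4

9.4


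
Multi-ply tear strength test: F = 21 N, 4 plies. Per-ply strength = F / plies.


Formula: Per-ply strength = Total force / Number of plies
Per-ply = 21 N / 4
Per-ply = 5.25 N

5.25 N


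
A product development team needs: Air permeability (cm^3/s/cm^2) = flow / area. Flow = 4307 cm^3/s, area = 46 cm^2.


Formula: Air Permeability = Airflow / Test Area
AP = 4307 cm^3/s / 46 cm^2
AP = 93.6 cm^3/s/cm^2

93.6 cm^3/s/cm^2


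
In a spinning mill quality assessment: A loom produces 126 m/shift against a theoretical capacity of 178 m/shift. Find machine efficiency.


Formula: Efficiency% = (Actual output / Theoretical output) * 100
Efficiency% = (126 / 178) * 100
Efficiency% = 0.707865 * 100 = 70.7865% ≈ 70.8%

70.8%


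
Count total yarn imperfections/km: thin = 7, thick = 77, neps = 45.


Formula: Total = thin places + thick places + neps
Total = 7 + 77 + 45
Total = 129 imperfections/km

129 imperfections/km


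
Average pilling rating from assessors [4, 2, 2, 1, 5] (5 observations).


Formula: Mean = sum / count
Sum = 4 + 2 + 2 + 1 + 5 = 14
Mean = 14 / 5 = 2.8

2.8


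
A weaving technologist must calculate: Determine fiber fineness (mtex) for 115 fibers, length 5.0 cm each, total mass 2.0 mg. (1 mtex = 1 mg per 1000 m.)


Formula: fineness (mtex) = mass (mg) / total length (km) = (mass_mg / total_length_m) * 1000
Step 1: Convert fiber length: 5.0 cm = 0.05 m
Step 2: Total fiber length = 115 * 0.05 = 5.75 m
Step 3: Linear density = 2.0 mg / 5.75 m = 0.3478 mg/m
Step 4: fineness = 0.3478 * 1000 = 347.8 mtex

347.8 mtex


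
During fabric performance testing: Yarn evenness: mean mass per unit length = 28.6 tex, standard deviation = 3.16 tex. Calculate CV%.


Formula: CV% = (standard deviation / mean) * 100
Step 1: Ratio = 3.16 / 28.6 = 0.11049
Step 2: CV% = 0.11049 * 100 = 11.049% ≈ 11.0%

11.0%


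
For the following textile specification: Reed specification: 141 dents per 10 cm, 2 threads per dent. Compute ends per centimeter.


Formula: EPC = (dents per 10 cm * ends per dent) / 10
Step 1: Total ends per 10 cm = 141 * 2 = 282
Step 2: EPC = 282 / 10 = 28.2 ends/cm

28.2 ends/cm


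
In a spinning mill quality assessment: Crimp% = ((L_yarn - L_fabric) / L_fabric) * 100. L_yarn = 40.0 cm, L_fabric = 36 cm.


Formula: Crimp% = ((L_yarn - L_fabric) / L_fabric) * 100
Step 1: Extension = 40.0 - 36 = 4.0 cm
Step 2: Crimp% = (4.0 / 36) * 100
Step 3: Crimp% = 0.111111 * 100 = 11.1111% ≈ 11.1%

11.1%


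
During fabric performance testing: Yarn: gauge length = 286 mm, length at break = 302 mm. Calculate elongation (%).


Formula: Elongation (%) = ((L_break - L0) / L0) * 100
Step 1: Extension = 302 - 286 = 16 mm
Step 2: Elongation = (16 / 286) * 100
Step 3: Elongation = 0.055944 * 100 = 5.5944% ≈ 5.6%

5.6%


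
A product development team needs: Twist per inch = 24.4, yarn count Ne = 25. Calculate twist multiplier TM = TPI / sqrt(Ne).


Formula: TM = TPI / sqrt(Ne)
Step 1: sqrt(Ne) = sqrt(25) = 5
Step 2: TM = 24.4 / 5 = 4.88

4.88 TM


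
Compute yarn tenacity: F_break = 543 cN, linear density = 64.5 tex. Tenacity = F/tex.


Formula: Tenacity = Breaking force / Linear density
Tenacity = 543 cN / 64.5 tex
Tenacity = 8.42 cN/tex

8.42 cN/tex


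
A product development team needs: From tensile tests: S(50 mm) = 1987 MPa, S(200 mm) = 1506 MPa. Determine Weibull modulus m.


Formula: m = ln(L1/L2) / ln(S2/S1)
Step 1: ln(L1/L2) = ln(50/200) = -1.38629
Step 2: S2/S1 = 1506/1987 = 0.75793
Step 3: ln(S2/S1) = ln(0.75793) = -0.27716
Step 4: m = -1.38629 / -0.27716 = 5.00

5.00 (Weibull m)


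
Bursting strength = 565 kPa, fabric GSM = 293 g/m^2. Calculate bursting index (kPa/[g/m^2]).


Formula: Bursting Index = Bursting Strength / Fabric GSM
BI = 565 kPa / 293 g/m^2
BI = 1.928 kPa/(g/m^2)

1.928 kPa/(g/m^2)


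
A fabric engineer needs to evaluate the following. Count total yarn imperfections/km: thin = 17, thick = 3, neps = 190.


Formula: Total = thin places + thick places + neps
Total = 17 + 3 + 190
Total = 210 imperfections/km

210 imperfections/km


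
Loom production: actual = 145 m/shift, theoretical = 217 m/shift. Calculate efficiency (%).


Formula: Efficiency% = (Actual output / Theoretical output) * 100
Efficiency% = (145 / 217) * 100
Efficiency% = 0.668203 * 100 = 66.8203% ≈ 66.8%

66.8%


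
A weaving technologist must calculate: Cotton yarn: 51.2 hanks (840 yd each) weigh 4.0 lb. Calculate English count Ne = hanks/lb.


Formula: Ne = hanks / mass_lb
Substituting: Ne = 51.2 / 4.0
Ne = 12.8

12.8 Ne


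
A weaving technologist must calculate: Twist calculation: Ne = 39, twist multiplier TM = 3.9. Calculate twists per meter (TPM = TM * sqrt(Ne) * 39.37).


Formula: TPM = TM * sqrt(Ne) * 39.37
Step 1: sqrt(Ne) = sqrt(39) = 6.245
Step 2: TM * sqrt(Ne) = 3.9 * 6.245 = 24.3555
Step 3: TPM = 24.3555 * 39.37 = 959 twists/m

959 twists/m


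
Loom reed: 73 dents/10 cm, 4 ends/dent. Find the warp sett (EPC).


Formula: EPC = (dents per 10 cm * ends per dent) / 10
Step 1: Total ends per 10 cm = 73 * 4 = 292
Step 2: EPC = 292 / 10 = 29.2 ends/cm

29.2 ends/cm


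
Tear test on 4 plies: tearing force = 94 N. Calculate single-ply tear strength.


Formula: Per-ply strength = Total force / Number of plies
Per-ply = 94 N / 4
Per-ply = 23.5 N

23.5 N


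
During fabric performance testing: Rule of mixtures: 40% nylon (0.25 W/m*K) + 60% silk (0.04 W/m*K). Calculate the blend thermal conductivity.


Formula: Blend property = (fraction_A * property_A) + (fraction_B * property_B)
Step 1: Contribution A = 40/100 * 0.25 W/m*K = 0.1 W/m*K
Step 2: Contribution B = 60/100 * 0.04 W/m*K = 0.024 W/m*K
Step 3: Blend thermal conductivity = 0.1 + 0.024 = 0.124 W/m*K

0.124 W/m*K


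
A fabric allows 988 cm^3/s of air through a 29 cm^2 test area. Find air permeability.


Formula: Air Permeability = Airflow / Test Area
AP = 988 cm^3/s / 29 cm^2
AP = 34.1 cm^3/s/cm^2

34.1 cm^3/s/cm^2


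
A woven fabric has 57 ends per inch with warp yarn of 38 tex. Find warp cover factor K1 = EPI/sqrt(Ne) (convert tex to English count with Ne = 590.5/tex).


Formula: K1 = EPI / sqrt(Ne), with Ne = 590.5 / tex_warp
Step 1: Ne = 590.5 / 38 = 15.539
Step 2: sqrt(Ne) = sqrt(15.539) = 3.942
Step 3: K1 = 57 / 3.942 = 14.5

14.5


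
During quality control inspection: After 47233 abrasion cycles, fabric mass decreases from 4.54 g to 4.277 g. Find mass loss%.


Formula: Mass loss% = ((m_before - m_after) / m_before) * 100
Step 1: Mass loss = 4.54 - 4.277 = 0.263 g
Step 2: Ratio = 0.263 / 4.54 = 0.0579295
Step 3: Mass loss% = 0.0579295 * 100 = 5.79295% ≈ 5.79%

5.79%


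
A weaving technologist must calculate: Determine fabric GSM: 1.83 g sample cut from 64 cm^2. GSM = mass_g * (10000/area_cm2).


Formula: GSM = mass_g / area_m2
Step 1: Convert area: 64 cm^2 = 64 / 10000 = 0.0064 m^2
Step 2: GSM = 1.83 g / 0.0064 m^2 = 285.9 g/m^2

285.9 g/m^2


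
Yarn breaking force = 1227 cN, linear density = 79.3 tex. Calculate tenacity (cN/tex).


Formula: Tenacity = Breaking force / Linear density
Tenacity = 1227 cN / 79.3 tex
Tenacity = 15.47 cN/tex

15.47 cN/tex


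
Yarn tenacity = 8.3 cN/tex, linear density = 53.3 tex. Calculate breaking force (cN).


Formula: Breaking force = Tenacity * Linear density
F = 8.3 cN/tex * 53.3 tex
F = 442.39 cN

442.39 cN


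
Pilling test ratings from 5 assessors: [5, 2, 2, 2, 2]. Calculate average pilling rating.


Formula: Mean = sum / count
Sum = 5 + 2 + 2 + 2 + 2 = 13
Mean = 13 / 5 = 2.6

2.6


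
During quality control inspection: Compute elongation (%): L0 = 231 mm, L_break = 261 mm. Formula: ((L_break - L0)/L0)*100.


Formula: Elongation (%) = ((L_break - L0) / L0) * 100
Step 1: Extension = 261 - 231 = 30 mm
Step 2: Elongation = (30 / 231) * 100
Step 3: Elongation = 0.12987 * 100 = 12.987% ≈ 13.0%

13.0%


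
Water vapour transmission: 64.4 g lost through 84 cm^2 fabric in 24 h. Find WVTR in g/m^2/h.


Formula: WVTR = mass_loss / (area * time)
Step 1: Convert area: 84 cm^2 = 0.0084 m^2
Step 2: WVTR = 64.4 g / (0.0084 m^2 * 24 h)
Step 3: WVTR = 64.4 / 0.2016 = 319.4 g/m^2/h

319.4 g/m^2/h


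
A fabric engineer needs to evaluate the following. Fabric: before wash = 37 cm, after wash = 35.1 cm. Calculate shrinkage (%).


Formula: Shrinkage% = ((L_before - L_after) / L_before) * 100
Step 1: Shrinkage = 37 - 35.1 = 1.9 cm
Step 2: Shrinkage% = (1.9 / 37) * 100
Step 3: Shrinkage% = 0.051351 * 100 = 5.1351% ≈ 5.1%

5.1%


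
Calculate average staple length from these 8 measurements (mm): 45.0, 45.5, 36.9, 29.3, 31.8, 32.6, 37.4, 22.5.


Formula: Mean = sum of lengths / count
Sum = 45.0 + 45.5 + 36.9 + 29.3 + 31.8 + 32.6 + 37.4 + 22.5
Sum = 281.0 mm
Mean = 281.0 / 8 = 35.13 mm

35.13 mm


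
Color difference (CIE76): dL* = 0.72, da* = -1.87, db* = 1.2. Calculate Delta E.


Formula: Delta E = sqrt(dL*^2 + da*^2 + db*^2)
Step 1: dL*^2 = 0.72^2 = 0.5184
Step 2: da*^2 = (-1.87)^2 = 3.4969
Step 3: db*^2 = 1.2^2 = 1.44
Step 4: Sum = 0.5184 + 3.4969 + 1.44 = 5.4553
Step 5: Delta E = sqrt(5.4553) = 2.34

2.34 Delta E


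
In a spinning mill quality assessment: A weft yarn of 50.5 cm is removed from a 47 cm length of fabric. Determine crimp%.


Formula: Crimp% = ((L_yarn - L_fabric) / L_fabric) * 100
Step 1: Extension = 50.5 - 47 = 3.5 cm
Step 2: Crimp% = (3.5 / 47) * 100
Step 3: Crimp% = 0.074468 * 100 = 7.4468% ≈ 7.4%

7.4%


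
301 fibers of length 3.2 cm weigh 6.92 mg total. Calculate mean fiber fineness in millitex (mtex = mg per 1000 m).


Formula: fineness (mtex) = mass (mg) / total length (km) = (mass_mg / total_length_m) * 1000
Step 1: Convert fiber length: 3.2 cm = 0.032 m
Step 2: Total fiber length = 301 * 0.032 = 9.632 m
Step 3: Linear density = 6.92 mg / 9.632 m = 0.7184 mg/m
Step 4: fineness = 0.7184 * 1000 = 718.4 mtex

718.4 mtex


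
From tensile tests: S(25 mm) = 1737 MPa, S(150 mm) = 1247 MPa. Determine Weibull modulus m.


Formula: m = ln(L1/L2) / ln(S2/S1)
Step 1: ln(L1/L2) = ln(25/150) = -1.79176
Step 2: S2/S1 = 1247/1737 = 0.7179
Step 3: ln(S2/S1) = ln(0.7179) = -0.33142
Step 4: m = -1.79176 / -0.33142 = 5.41

5.41 (Weibull m)


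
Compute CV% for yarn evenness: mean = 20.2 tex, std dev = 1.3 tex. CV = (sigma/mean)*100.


Formula: CV% = (standard deviation / mean) * 100
Step 1: Ratio = 1.3 / 20.2 = 0.064356
Step 2: CV% = 0.064356 * 100 = 6.4356% ≈ 6.4%

6.4%


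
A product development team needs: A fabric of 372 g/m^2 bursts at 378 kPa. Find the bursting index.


Formula: Bursting Index = Bursting Strength / Fabric GSM
BI = 378 kPa / 372 g/m^2
BI = 1.016 kPa/(g/m^2)

1.016 kPa/(g/m^2)


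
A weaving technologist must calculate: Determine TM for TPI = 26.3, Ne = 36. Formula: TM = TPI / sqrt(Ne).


Formula: TM = TPI / sqrt(Ne)
Step 1: sqrt(Ne) = sqrt(36) = 6
Step 2: TM = 26.3 / 6 = 4.38

4.38 TM


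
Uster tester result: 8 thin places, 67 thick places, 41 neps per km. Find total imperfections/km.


Formula: Total = thin places + thick places + neps
Total = 8 + 67 + 41
Total = 116 imperfections/km

116 imperfections/km


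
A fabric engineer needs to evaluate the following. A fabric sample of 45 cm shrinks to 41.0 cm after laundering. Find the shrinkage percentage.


Formula: Shrinkage% = ((L_before - L_after) / L_before) * 100
Step 1: Shrinkage = 45 - 41.0 = 4.0 cm
Step 2: Shrinkage% = (4.0 / 45) * 100
Step 3: Shrinkage% = 0.088889 * 100 = 8.8889% ≈ 8.9%

8.9%


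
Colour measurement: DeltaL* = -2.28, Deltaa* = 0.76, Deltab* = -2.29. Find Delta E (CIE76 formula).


Formula: Delta E = sqrt(dL*^2 + da*^2 + db*^2)
Step 1: dL*^2 = (-2.28)^2 = 5.1984
Step 2: da*^2 = 0.76^2 = 0.5776
Step 3: db*^2 = (-2.29)^2 = 5.2441
Step 4: Sum = 5.1984 + 0.5776 + 5.2441 = 11.0201
Step 5: Delta E = sqrt(11.0201) = 3.32

3.32 Delta E


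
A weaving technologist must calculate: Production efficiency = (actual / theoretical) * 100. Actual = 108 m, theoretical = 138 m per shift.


Formula: Efficiency% = (Actual output / Theoretical output) * 100
Efficiency% = (108 / 138) * 100
Efficiency% = 0.782609 * 100 = 78.2609% ≈ 78.3%

78.3%


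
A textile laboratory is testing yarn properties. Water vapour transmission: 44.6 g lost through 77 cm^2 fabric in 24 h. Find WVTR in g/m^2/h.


Formula: WVTR = mass_loss / (area * time)
Step 1: Convert area: 77 cm^2 = 0.0077 m^2
Step 2: WVTR = 44.6 g / (0.0077 m^2 * 24 h)
Step 3: WVTR = 44.6 / 0.1848 = 241.3 g/m^2/h

241.3 g/m^2/h


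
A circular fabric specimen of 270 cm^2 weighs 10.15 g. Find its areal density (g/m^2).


Formula: GSM = mass_g / area_m2
Step 1: Convert area: 270 cm^2 = 270 / 10000 = 0.027 m^2
Step 2: GSM = 10.15 g / 0.027 m^2 = 375.9 g/m^2

375.9 g/m^2


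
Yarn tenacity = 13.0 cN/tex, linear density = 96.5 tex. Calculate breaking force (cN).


Formula: Breaking force = Tenacity * Linear density
F = 13.0 cN/tex * 96.5 tex
F = 1254.50 cN

1254.50 cN


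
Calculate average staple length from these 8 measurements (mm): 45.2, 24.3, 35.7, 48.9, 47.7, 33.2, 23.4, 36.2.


Formula: Mean = sum of lengths / count
Sum = 45.2 + 24.3 + 35.7 + 48.9 + 47.7 + 33.2 + 23.4 + 36.2
Sum = 294.6 mm
Mean = 294.6 / 8 = 36.83 mm

36.83 mm


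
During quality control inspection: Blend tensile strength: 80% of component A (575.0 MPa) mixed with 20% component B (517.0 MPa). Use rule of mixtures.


Formula: Blend property = (fraction_A * property_A) + (fraction_B * property_B)
Step 1: Contribution A = 80/100 * 575.0 MPa = 460.0 MPa
Step 2: Contribution B = 20/100 * 517.0 MPa = 103.4 MPa
Step 3: Blend tensile strength = 460.0 + 103.4 = 563.4 MPa

563.4 MPa


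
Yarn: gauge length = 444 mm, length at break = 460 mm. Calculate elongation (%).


Formula: Elongation (%) = ((L_break - L0) / L0) * 100
Step 1: Extension = 460 - 444 = 16 mm
Step 2: Elongation = (16 / 444) * 100
Step 3: Elongation = 0.036036 * 100 = 3.6036% ≈ 3.6%

3.6%


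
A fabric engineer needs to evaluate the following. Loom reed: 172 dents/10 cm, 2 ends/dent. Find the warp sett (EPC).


Formula: EPC = (dents per 10 cm * ends per dent) / 10
Step 1: Total ends per 10 cm = 172 * 2 = 344
Step 2: EPC = 344 / 10 = 34.4 ends/cm

34.4 ends/cm


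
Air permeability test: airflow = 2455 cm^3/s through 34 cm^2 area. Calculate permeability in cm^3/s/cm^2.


Formula: Air Permeability = Airflow / Test Area
AP = 2455 cm^3/s / 34 cm^2
AP = 72.2 cm^3/s/cm^2

72.2 cm^3/s/cm^2


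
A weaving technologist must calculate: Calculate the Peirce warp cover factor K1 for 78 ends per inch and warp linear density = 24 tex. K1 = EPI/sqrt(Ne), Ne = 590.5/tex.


Formula: K1 = EPI / sqrt(Ne), with Ne = 590.5 / tex_warp
Step 1: Ne = 590.5 / 24 = 24.604
Step 2: sqrt(Ne) = sqrt(24.604) = 4.9602
Step 3: K1 = 78 / 4.9602 = 15.7

15.7


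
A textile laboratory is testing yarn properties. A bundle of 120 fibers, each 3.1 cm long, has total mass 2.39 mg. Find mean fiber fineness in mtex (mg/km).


Formula: fineness (mtex) = mass (mg) / total length (km) = (mass_mg / total_length_m) * 1000
Step 1: Convert fiber length: 3.1 cm = 0.031 m
Step 2: Total fiber length = 120 * 0.031 = 3.72 m
Step 3: Linear density = 2.39 mg / 3.72 m = 0.6425 mg/m
Step 4: fineness = 0.6425 * 1000 = 642.5 mtex

642.5 mtex


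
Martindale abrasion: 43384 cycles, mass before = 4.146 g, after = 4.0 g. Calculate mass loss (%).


Formula: Mass loss% = ((m_before - m_after) / m_before) * 100
Step 1: Mass loss = 4.146 - 4.0 = 0.146 g
Step 2: Ratio = 0.146 / 4.146 = 0.0352147
Step 3: Mass loss% = 0.0352147 * 100 = 3.52147% ≈ 3.52%

3.52%


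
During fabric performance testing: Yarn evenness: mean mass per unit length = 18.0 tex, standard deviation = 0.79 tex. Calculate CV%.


Formula: CV% = (standard deviation / mean) * 100
Step 1: Ratio = 0.79 / 18.0 = 0.043889
Step 2: CV% = 0.043889 * 100 = 4.3889% ≈ 4.4%

4.4%


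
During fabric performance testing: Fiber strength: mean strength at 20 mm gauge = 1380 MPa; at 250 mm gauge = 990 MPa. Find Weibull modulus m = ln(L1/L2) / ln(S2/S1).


Formula: m = ln(L1/L2) / ln(S2/S1)
Step 1: ln(L1/L2) = ln(20/250) = -2.52573
Step 2: S2/S1 = 990/1380 = 0.71739
Step 3: ln(S2/S1) = ln(0.71739) = -0.33214
Step 4: m = -2.52573 / -0.33214 = 7.60

7.60 (Weibull m)


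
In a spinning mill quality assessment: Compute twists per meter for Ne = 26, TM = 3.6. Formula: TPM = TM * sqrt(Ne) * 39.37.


Formula: TPM = TM * sqrt(Ne) * 39.37
Step 1: sqrt(Ne) = sqrt(26) = 5.099
Step 2: TM * sqrt(Ne) = 3.6 * 5.099 = 18.3564
Step 3: TPM = 18.3564 * 39.37 = 723 twists/m

723 twists/m


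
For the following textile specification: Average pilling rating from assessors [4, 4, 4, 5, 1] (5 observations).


Formula: Mean = sum / count
Sum = 4 + 4 + 4 + 5 + 1 = 18
Mean = 18 / 5 = 3.6

3.6


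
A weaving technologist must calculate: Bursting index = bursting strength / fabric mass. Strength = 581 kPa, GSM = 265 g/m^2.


Formula: Bursting Index = Bursting Strength / Fabric GSM
BI = 581 kPa / 265 g/m^2
BI = 2.192 kPa/(g/m^2)

2.192 kPa/(g/m^2)


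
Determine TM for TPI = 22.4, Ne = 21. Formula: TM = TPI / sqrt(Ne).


Formula: TM = TPI / sqrt(Ne)
Step 1: sqrt(Ne) = sqrt(21) = 4.5826
Step 2: TM = 22.4 / 4.5826 = 4.89

4.89 TM


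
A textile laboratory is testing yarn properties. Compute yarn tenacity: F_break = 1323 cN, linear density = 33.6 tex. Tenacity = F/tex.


Formula: Tenacity = Breaking force / Linear density
Tenacity = 1323 cN / 33.6 tex
Tenacity = 39.38 cN/tex

39.38 cN/tex


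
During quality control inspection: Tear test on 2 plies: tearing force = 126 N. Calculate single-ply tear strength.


Formula: Per-ply strength = Total force / Number of plies
Per-ply = 126 N / 2
Per-ply = 63 N

63 N


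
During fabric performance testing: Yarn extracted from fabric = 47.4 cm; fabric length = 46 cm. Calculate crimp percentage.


Formula: Crimp% = ((L_yarn - L_fabric) / L_fabric) * 100
Step 1: Extension = 47.4 - 46 = 1.4 cm
Step 2: Crimp% = (1.4 / 46) * 100
Step 3: Crimp% = 0.030435 * 100 = 3.0435% ≈ 3.0%

3.0%


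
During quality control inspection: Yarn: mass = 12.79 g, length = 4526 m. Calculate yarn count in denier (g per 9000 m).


Formula: den = (mass_g / length_m) * 9000
Substituting: den = (12.79 / 4526) * 9000
Intermediate: 12.79 / 4526 = 0.00282589 g/m
den = 0.00282589 * 9000 = 25.4 denier

25.4 denier


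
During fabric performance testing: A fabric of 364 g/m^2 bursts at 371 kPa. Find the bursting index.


Formula: Bursting Index = Bursting Strength / Fabric GSM
BI = 371 kPa / 364 g/m^2
BI = 1.019 kPa/(g/m^2)

1.019 kPa/(g/m^2)


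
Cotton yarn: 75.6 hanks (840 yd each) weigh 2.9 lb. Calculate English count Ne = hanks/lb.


Formula: Ne = hanks / mass_lb
Substituting: Ne = 75.6 / 2.9
Ne = 26.1

26.1 Ne


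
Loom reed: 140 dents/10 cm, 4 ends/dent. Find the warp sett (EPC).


Formula: EPC = (dents per 10 cm * ends per dent) / 10
Step 1: Total ends per 10 cm = 140 * 4 = 560
Step 2: EPC = 560 / 10 = 56.0 ends/cm

56.0 ends/cm


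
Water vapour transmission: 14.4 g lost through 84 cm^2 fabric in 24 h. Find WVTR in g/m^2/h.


Formula: WVTR = mass_loss / (area * time)
Step 1: Convert area: 84 cm^2 = 0.0084 m^2
Step 2: WVTR = 14.4 g / (0.0084 m^2 * 24 h)
Step 3: WVTR = 14.4 / 0.2016 = 71.4 g/m^2/h

71.4 g/m^2/h


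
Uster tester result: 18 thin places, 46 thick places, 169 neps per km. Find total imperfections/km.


Formula: Total = thin places + thick places + neps
Total = 18 + 46 + 169
Total = 233 imperfections/km

233 imperfections/km


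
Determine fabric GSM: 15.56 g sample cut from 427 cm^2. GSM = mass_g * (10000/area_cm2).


Formula: GSM = mass_g / area_m2
Step 1: Convert area: 427 cm^2 = 427 / 10000 = 0.0427 m^2
Step 2: GSM = 15.56 g / 0.0427 m^2 = 364.4 g/m^2

364.4 g/m^2


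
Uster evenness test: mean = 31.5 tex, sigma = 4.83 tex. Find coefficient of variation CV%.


Formula: CV% = (standard deviation / mean) * 100
Step 1: Ratio = 4.83 / 31.5 = 0.153333
Step 2: CV% = 0.153333 * 100 = 15.3333% ≈ 15.3%

15.3%


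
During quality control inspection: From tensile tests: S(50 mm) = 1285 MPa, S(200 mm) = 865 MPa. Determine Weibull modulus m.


Formula: m = ln(L1/L2) / ln(S2/S1)
Step 1: ln(L1/L2) = ln(50/200) = -1.38629
Step 2: S2/S1 = 865/1285 = 0.67315
Step 3: ln(S2/S1) = ln(0.67315) = -0.39579
Step 4: m = -1.38629 / -0.39579 = 3.50

3.50 (Weibull m)


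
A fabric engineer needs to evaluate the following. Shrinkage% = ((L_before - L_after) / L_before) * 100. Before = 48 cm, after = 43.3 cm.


Formula: Shrinkage% = ((L_before - L_after) / L_before) * 100
Step 1: Shrinkage = 48 - 43.3 = 4.7 cm
Step 2: Shrinkage% = (4.7 / 48) * 100
Step 3: Shrinkage% = 0.097917 * 100 = 9.7917% ≈ 9.8%

9.8%


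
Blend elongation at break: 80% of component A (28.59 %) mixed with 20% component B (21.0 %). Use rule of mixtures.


Formula: Blend property = (fraction_A * property_A) + (fraction_B * property_B)
Step 1: Contribution A = 80/100 * 28.59 % = 22.872 %
Step 2: Contribution B = 20/100 * 21.0 % = 4.2 %
Step 3: Blend elongation at break = 22.872 + 4.2 = 27.072 %

27.072 %


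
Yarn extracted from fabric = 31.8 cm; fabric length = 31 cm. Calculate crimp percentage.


Formula: Crimp% = ((L_yarn - L_fabric) / L_fabric) * 100
Step 1: Extension = 31.8 - 31 = 0.8 cm
Step 2: Crimp% = (0.8 / 31) * 100
Step 3: Crimp% = 0.025806 * 100 = 2.5806% ≈ 2.6%

2.6%


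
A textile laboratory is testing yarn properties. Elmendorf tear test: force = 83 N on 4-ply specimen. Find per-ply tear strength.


Formula: Per-ply strength = Total force / Number of plies
Per-ply = 83 N / 4
Per-ply = 20.75 N

20.75 N


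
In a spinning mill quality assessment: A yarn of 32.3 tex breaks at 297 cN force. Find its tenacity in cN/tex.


Formula: Tenacity = Breaking force / Linear density
Tenacity = 297 cN / 32.3 tex
Tenacity = 9.20 cN/tex

9.20 cN/tex


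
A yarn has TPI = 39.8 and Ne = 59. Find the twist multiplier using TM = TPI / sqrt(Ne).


Formula: TM = TPI / sqrt(Ne)
Step 1: sqrt(Ne) = sqrt(59) = 7.6811
Step 2: TM = 39.8 / 7.6811 = 5.18

5.18 TM


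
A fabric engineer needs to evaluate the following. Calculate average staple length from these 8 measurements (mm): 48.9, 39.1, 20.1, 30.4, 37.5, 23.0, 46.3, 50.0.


Formula: Mean = sum of lengths / count
Sum = 48.9 + 39.1 + 20.1 + 30.4 + 37.5 + 23.0 + 46.3 + 50.0
Sum = 295.3 mm
Mean = 295.3 / 8 = 36.91 mm

36.91 mm


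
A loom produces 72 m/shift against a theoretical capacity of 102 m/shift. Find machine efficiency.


Formula: Efficiency% = (Actual output / Theoretical output) * 100
Efficiency% = (72 / 102) * 100
Efficiency% = 0.705882 * 100 = 70.5882% ≈ 70.6%

70.6%


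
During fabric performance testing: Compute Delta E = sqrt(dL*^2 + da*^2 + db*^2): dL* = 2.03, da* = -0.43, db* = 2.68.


Formula: Delta E = sqrt(dL*^2 + da*^2 + db*^2)
Step 1: dL*^2 = 2.03^2 = 4.1209
Step 2: da*^2 = (-0.43)^2 = 0.1849
Step 3: db*^2 = 2.68^2 = 7.1824
Step 4: Sum = 4.1209 + 0.1849 + 7.1824 = 11.4882
Step 5: Delta E = sqrt(11.4882) = 3.39

3.39 Delta E


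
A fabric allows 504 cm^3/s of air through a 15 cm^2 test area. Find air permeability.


Formula: Air Permeability = Airflow / Test Area
AP = 504 cm^3/s / 15 cm^2
AP = 33.6 cm^3/s/cm^2

33.6 cm^3/s/cm^2


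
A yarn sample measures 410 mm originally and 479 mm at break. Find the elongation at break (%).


Formula: Elongation (%) = ((L_break - L0) / L0) * 100
Step 1: Extension = 479 - 410 = 69 mm
Step 2: Elongation = (69 / 410) * 100
Step 3: Elongation = 0.168293 * 100 = 16.8293% ≈ 16.8%

16.8%


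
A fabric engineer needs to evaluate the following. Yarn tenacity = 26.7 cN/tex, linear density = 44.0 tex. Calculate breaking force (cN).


Formula: Breaking force = Tenacity * Linear density
F = 26.7 cN/tex * 44.0 tex
F = 1174.80 cN

1174.80 cN


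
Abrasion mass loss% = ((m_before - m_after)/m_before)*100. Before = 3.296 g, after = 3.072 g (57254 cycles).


Formula: Mass loss% = ((m_before - m_after) / m_before) * 100
Step 1: Mass loss = 3.296 - 3.072 = 0.224 g
Step 2: Ratio = 0.224 / 3.296 = 0.0679612
Step 3: Mass loss% = 0.0679612 * 100 = 6.79612% ≈ 6.80%

6.80%


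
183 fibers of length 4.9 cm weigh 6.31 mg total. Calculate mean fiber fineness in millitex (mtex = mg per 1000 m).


Formula: fineness (mtex) = mass (mg) / total length (km) = (mass_mg / total_length_m) * 1000
Step 1: Convert fiber length: 4.9 cm = 0.049 m
Step 2: Total fiber length = 183 * 0.049 = 8.967 m
Step 3: Linear density = 6.31 mg / 8.967 m = 0.7037 mg/m
Step 4: fineness = 0.7037 * 1000 = 703.7 mtex

703.7 mtex


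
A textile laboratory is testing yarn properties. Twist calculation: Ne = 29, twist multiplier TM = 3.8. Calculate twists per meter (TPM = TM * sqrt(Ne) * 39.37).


Formula: TPM = TM * sqrt(Ne) * 39.37
Step 1: sqrt(Ne) = sqrt(29) = 5.3852
Step 2: TM * sqrt(Ne) = 3.8 * 5.3852 = 20.4638
Step 3: TPM = 20.4638 * 39.37 = 806 twists/m

806 twists/m


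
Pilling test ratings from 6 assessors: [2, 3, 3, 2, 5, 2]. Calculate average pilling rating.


Formula: Mean = sum / count
Sum = 2 + 3 + 3 + 2 + 5 + 2 = 17
Mean = 17 / 6 = 2.8

2.8


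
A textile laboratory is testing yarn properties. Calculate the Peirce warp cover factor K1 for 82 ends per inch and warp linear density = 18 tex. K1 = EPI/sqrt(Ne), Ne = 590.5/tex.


Formula: K1 = EPI / sqrt(Ne), with Ne = 590.5 / tex_warp
Step 1: Ne = 590.5 / 18 = 32.806
Step 2: sqrt(Ne) = sqrt(32.806) = 5.7277
Step 3: K1 = 82 / 5.7277 = 14.3

14.3


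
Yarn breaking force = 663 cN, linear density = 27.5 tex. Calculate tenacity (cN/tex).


Formula: Tenacity = Breaking force / Linear density
Tenacity = 663 cN / 27.5 tex
Tenacity = 24.11 cN/tex

24.11 cN/tex


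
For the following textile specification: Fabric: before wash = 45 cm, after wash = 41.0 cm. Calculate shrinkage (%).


Formula: Shrinkage% = ((L_before - L_after) / L_before) * 100
Step 1: Shrinkage = 45 - 41.0 = 4.0 cm
Step 2: Shrinkage% = (4.0 / 45) * 100
Step 3: Shrinkage% = 0.088889 * 100 = 8.8889% ≈ 8.9%

8.9%


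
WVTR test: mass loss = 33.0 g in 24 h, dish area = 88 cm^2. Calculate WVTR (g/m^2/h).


Formula: WVTR = mass_loss / (area * time)
Step 1: Convert area: 88 cm^2 = 0.0088 m^2
Step 2: WVTR = 33.0 g / (0.0088 m^2 * 24 h)
Step 3: WVTR = 33.0 / 0.2112 = 156.3 g/m^2/h

156.3 g/m^2/h


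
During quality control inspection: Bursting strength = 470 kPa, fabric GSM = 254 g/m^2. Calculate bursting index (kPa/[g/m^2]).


Formula: Bursting Index = Bursting Strength / Fabric GSM
BI = 470 kPa / 254 g/m^2
BI = 1.850 kPa/(g/m^2)

1.850 kPa/(g/m^2)


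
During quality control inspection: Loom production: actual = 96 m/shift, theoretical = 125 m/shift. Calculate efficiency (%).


Formula: Efficiency% = (Actual output / Theoretical output) * 100
Efficiency% = (96 / 125) * 100
Efficiency% = 0.768 * 100 = 76.8%

76.8%


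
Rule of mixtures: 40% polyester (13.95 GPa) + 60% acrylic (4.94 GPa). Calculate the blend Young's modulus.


Formula: Blend property = (fraction_A * property_A) + (fraction_B * property_B)
Step 1: Contribution A = 40/100 * 13.95 GPa = 5.58 GPa
Step 2: Contribution B = 60/100 * 4.94 GPa = 2.964 GPa
Step 3: Blend Young's modulus = 5.58 + 2.964 = 8.544 GPa

8.544 GPa


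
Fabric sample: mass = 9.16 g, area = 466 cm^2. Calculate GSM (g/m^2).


Formula: GSM = mass_g / area_m2
Step 1: Convert area: 466 cm^2 = 466 / 10000 = 0.0466 m^2
Step 2: GSM = 9.16 g / 0.0466 m^2 = 196.6 g/m^2

196.6 g/m^2


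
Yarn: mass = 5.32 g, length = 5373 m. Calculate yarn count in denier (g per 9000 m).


Formula: den = (mass_g / length_m) * 9000
Substituting: den = (5.32 / 5373) * 9000
Intermediate: 5.32 / 5373 = 0.00099014 g/m
den = 0.00099014 * 9000 = 8.9 denier

8.9 denier


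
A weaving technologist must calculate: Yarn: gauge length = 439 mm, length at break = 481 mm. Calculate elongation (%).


Formula: Elongation (%) = ((L_break - L0) / L0) * 100
Step 1: Extension = 481 - 439 = 42 mm
Step 2: Elongation = (42 / 439) * 100
Step 3: Elongation = 0.095672 * 100 = 9.5672% ≈ 9.6%

9.6%


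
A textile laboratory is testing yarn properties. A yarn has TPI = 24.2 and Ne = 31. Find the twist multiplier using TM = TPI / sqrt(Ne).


Formula: TM = TPI / sqrt(Ne)
Step 1: sqrt(Ne) = sqrt(31) = 5.5678
Step 2: TM = 24.2 / 5.5678 = 4.35

4.35 TM


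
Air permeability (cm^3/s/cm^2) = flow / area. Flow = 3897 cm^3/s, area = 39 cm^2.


Formula: Air Permeability = Airflow / Test Area
AP = 3897 cm^3/s / 39 cm^2
AP = 99.9 cm^3/s/cm^2

99.9 cm^3/s/cm^2


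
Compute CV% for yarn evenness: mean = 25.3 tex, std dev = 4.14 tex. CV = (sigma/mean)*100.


Formula: CV% = (standard deviation / mean) * 100
Step 1: Ratio = 4.14 / 25.3 = 0.163636
Step 2: CV% = 0.163636 * 100 = 16.3636% ≈ 16.4%

16.4%


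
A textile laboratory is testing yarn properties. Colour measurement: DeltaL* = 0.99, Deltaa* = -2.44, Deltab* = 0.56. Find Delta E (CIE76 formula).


Formula: Delta E = sqrt(dL*^2 + da*^2 + db*^2)
Step 1: dL*^2 = 0.99^2 = 0.9801
Step 2: da*^2 = (-2.44)^2 = 5.9536
Step 3: db*^2 = 0.56^2 = 0.3136
Step 4: Sum = 0.9801 + 5.9536 + 0.3136 = 7.2473
Step 5: Delta E = sqrt(7.2473) = 2.69

2.69 Delta E


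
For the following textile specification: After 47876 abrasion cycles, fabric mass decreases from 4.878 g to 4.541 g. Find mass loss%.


Formula: Mass loss% = ((m_before - m_after) / m_before) * 100
Step 1: Mass loss = 4.878 - 4.541 = 0.337 g
Step 2: Ratio = 0.337 / 4.878 = 0.0690857
Step 3: Mass loss% = 0.0690857 * 100 = 6.90857% ≈ 6.91%

6.91%


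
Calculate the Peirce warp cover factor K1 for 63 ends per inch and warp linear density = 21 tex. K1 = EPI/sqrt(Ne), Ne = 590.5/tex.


Formula: K1 = EPI / sqrt(Ne), with Ne = 590.5 / tex_warp
Step 1: Ne = 590.5 / 21 = 28.119
Step 2: sqrt(Ne) = sqrt(28.119) = 5.3027
Step 3: K1 = 63 / 5.3027 = 11.9

11.9


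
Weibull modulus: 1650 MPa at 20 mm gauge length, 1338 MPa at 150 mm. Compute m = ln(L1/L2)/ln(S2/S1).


Formula: m = ln(L1/L2) / ln(S2/S1)
Step 1: ln(L1/L2) = ln(20/150) = -2.01490
Step 2: S2/S1 = 1338/1650 = 0.81091
Step 3: ln(S2/S1) = ln(0.81091) = -0.20960
Step 4: m = -2.01490 / -0.20960 = 9.61

9.61 (Weibull m)


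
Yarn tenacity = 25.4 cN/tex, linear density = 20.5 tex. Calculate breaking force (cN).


Formula: Breaking force = Tenacity * Linear density
F = 25.4 cN/tex * 20.5 tex
F = 520.70 cN

520.70 cN


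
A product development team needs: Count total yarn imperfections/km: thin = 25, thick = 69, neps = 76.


Formula: Total = thin places + thick places + neps
Total = 25 + 69 + 76
Total = 170 imperfections/km

170 imperfections/km


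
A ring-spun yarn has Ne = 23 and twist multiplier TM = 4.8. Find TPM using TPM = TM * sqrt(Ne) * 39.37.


Formula: TPM = TM * sqrt(Ne) * 39.37
Step 1: sqrt(Ne) = sqrt(23) = 4.7958
Step 2: TM * sqrt(Ne) = 4.8 * 4.7958 = 23.0198
Step 3: TPM = 23.0198 * 39.37 = 906 twists/m

906 twists/m


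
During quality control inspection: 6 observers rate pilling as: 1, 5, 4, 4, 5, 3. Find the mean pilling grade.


Formula: Mean = sum / count
Sum = 1 + 5 + 4 + 4 + 5 + 3 = 22
Mean = 22 / 6 = 3.7

3.7


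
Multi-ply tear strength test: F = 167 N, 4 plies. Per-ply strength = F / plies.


Formula: Per-ply strength = Total force / Number of plies
Per-ply = 167 N / 4
Per-ply = 41.75 N

41.75 N


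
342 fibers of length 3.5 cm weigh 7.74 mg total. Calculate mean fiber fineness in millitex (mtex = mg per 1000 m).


Formula: fineness (mtex) = mass (mg) / total length (km) = (mass_mg / total_length_m) * 1000
Step 1: Convert fiber length: 3.5 cm = 0.035 m
Step 2: Total fiber length = 342 * 0.035 = 11.97 m
Step 3: Linear density = 7.74 mg / 11.97 m = 0.6466 mg/m
Step 4: fineness = 0.6466 * 1000 = 646.6 mtex

646.6 mtex


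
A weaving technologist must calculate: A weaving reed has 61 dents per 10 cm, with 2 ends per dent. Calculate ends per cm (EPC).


Formula: EPC = (dents per 10 cm * ends per dent) / 10
Step 1: Total ends per 10 cm = 61 * 2 = 122
Step 2: EPC = 122 / 10 = 12.2 ends/cm

12.2 ends/cm


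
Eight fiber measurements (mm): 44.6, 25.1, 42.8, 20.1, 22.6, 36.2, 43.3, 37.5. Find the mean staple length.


Formula: Mean = sum of lengths / count
Sum = 44.6 + 25.1 + 42.8 + 20.1 + 22.6 + 36.2 + 43.3 + 37.5
Sum = 272.2 mm
Mean = 272.2 / 8 = 34.03 mm

34.03 mm


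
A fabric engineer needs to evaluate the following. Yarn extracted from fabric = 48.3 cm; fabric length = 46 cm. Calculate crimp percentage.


Formula: Crimp% = ((L_yarn - L_fabric) / L_fabric) * 100
Step 1: Extension = 48.3 - 46 = 2.3 cm
Step 2: Crimp% = (2.3 / 46) * 100
Step 3: Crimp% = 0.05 * 100 = 5.0%

5.0%


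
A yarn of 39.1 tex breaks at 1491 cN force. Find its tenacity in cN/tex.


Formula: Tenacity = Breaking force / Linear density
Tenacity = 1491 cN / 39.1 tex
Tenacity = 38.13 cN/tex

38.13 cN/tex
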